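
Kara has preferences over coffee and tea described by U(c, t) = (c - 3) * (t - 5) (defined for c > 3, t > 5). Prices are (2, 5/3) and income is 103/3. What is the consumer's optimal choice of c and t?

c* = 8, t* = 11

MU_c = (t−5), MU_t = (c−3).
MRS = (t−5)/(c−3).
Tangency: set MRS = p_c/p_t = 2/(5/3) = 1.2.
So (t − 5)/(c − 3) = 1.2, i.e. (t − 5) = 1.2·(c − 3).
Rewrite the budget in excess-of-subsistence terms: 2·(c − 3) + (5/3)·(t − 5) = 103/3 − 2·3 − (5/3)·5 = 20.
Substituting, 4·(c − 3) = 20, so c − 3 = 5 and c* = 8.
Then t − 5 = 1.2·5 = 6, so t* = 11.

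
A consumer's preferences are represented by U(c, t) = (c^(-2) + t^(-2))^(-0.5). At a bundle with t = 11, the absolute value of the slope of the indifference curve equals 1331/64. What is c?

For CES with ρ = -2, MRS = (t/c)^3.
Setting (11/c)^3 = 1331/64 gives 11/c = 2.75 and c = 4.

c = 4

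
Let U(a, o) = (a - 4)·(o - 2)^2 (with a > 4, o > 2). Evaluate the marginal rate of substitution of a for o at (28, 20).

MU_a = (o−2)^2, MU_o = 2·(a−4)·(o−2).
MRS = (1/2)·(o−2)/(a−4).
At (28, 20): MRS = 0.375.
That is, one extra unit of a is worth 0.375 units of o at the margin.

MRS = 0.375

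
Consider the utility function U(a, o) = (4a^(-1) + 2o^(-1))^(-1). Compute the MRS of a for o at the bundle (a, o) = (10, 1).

For CES with ρ = -1, MRS = (4/2)·(o/a)^2.
At (10, 1): MRS = 1/50.
That is, one extra unit of a is worth 1/50 units of o at the margin.

MRS = 1/50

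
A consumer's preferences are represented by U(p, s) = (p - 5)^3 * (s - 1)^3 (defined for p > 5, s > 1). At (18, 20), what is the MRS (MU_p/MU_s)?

MU_p = 3·(p−5)^2·(s−1)^3, MU_s = 3·(p−5)^3·(s−1)^2.
MRS = (s−1)/(p−5).
At (18, 20): MRS = 19/13.
The indifference curve has slope −19/13 at this bundle.

MRS = 19/13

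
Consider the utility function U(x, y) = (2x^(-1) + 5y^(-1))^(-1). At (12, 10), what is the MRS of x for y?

MRS = 5/18

For CES with ρ = -1, MRS = (2/5)·(y/x)^2.
At (12, 10): MRS = 5/18.
The indifference curve has slope −5/18 at this bundle.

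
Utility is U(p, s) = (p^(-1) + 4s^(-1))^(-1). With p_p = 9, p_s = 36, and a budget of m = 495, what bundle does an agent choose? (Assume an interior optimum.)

For CES with ρ = -1, MRS = (1/4)·(s/p)^2.
Tangency: set MRS = p_p/p_s = 9/36 = 0.25.
So (s/p)^2 = 1; taking the square root, s/p = 1, i.e. s = p.
Substitute into the budget 9·p + 36·s = 495: 45·p = 495, so p* = 11 and s* = 11.

p* = 11, s* = 11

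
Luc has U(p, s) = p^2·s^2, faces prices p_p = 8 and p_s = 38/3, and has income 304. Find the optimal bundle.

MU_p = 2·p·s^2 and MU_s = 2·p^2·s.
MRS = MU_p/MU_s = s/p.
Tangency: set MRS = p_p/p_s = 8/(38/3) = 12/19.
So s/p = 12/19, i.e. s = (12/19)·p.
Substitute into the budget 8·p + (38/3)·s = 304: 16·p = 304, so p* = 19.
Then s* = (12/19)·19 = 12.

p* = 19, s* = 12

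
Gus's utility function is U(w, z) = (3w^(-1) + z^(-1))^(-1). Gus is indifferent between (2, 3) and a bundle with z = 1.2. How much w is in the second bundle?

w = 3

U depends on (w, z) only through S = 3w^(-1) + z^(-1), so equal utility means equal S. At (2, 3): S = 11/6.
With z = 1.2: 1.2^(-1) = 5/6, so 3w^(-1) = 11/6 − 5/6 = 1, i.e. w^(-1) = 1/3.
Hence w = 1/(1/3) = 3.
Check: U(3, 1.2) = 0.5455.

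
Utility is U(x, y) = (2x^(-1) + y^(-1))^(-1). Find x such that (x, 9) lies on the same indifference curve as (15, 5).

x = 9

U depends on (x, y) only through S = 2x^(-1) + y^(-1), so equal utility means equal S. At (15, 5): S = 1/3.
With y = 9: 9^(-1) = 1/9, so 2x^(-1) = 1/3 − 1/9 = 2/9, i.e. x^(-1) = 1/9.
Hence x = 1/(1/9) = 9.
Check: U(9, 9) = 3.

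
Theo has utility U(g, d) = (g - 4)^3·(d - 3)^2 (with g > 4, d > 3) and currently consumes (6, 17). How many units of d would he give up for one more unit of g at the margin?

MU_g = 3·(g−4)^2·(d−3)^2, MU_d = 2·(g−4)^3·(d−3).
MRS = (3/2)·(d−3)/(g−4).
At (6, 17): MRS = 10.5.
That is, one extra unit of g is worth 10.5 units of d at the margin.

MRS = 10.5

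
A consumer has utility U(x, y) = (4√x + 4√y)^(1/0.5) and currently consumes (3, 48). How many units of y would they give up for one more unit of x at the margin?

MRS = 4

For CES with ρ = 0.5, MRS = √(y/x).
At (3, 48): MRS = 4.
So at (3, 48) the consumer would give up 4 units of y for one more unit of x.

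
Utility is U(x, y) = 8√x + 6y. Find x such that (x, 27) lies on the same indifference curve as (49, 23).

U(49, 23) = 194.
Set U(x, 27) = 194 and solve.
With y = 27: 8√x = 194 − 6·27 = 32, so √x = 4 and x = 16.
Check: U(16, 27) = 194.

x = 16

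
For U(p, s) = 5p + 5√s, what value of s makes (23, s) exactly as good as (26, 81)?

U(26, 81) = 175.
Set U(23, s) = 175 and solve.
With p = 23: 5√s = 175 − 5·23 = 60, so √s = 12 and s = 144.
Check: U(23, 144) = 175.

s = 144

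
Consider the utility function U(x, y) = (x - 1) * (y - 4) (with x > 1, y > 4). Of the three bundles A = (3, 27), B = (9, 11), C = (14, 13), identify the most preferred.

Evaluate utility at each bundle:
U(A) = 46.
U(B) = 56.
U(C) = 117.
Highest utility is C, so C ≻ B ≻ A.

Bundle C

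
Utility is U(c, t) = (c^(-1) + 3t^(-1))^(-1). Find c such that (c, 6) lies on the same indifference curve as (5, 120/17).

U depends on (c, t) only through S = c^(-1) + 3t^(-1), so equal utility means equal S. At (5, 120/17): S = 0.625.
With t = 6: 3·6^(-1) = 0.5, so c^(-1) = 0.625 − 0.5 = 0.125.
Hence c = 1/0.125 = 8.
Check: U(8, 6) = 1.6.

c = 8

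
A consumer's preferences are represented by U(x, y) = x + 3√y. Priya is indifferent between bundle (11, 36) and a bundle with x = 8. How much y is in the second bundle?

y = 49

U(11, 36) = 29.
Set U(8, y) = 29 and solve.
With x = 8: 3√y = 29 − 8 = 21, so √y = 7 and y = 49.
Check: U(8, 49) = 29.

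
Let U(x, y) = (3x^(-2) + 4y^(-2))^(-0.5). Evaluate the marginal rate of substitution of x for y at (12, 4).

MRS = 1/36

For CES with ρ = -2, MRS = (3/4)·(y/x)^3.
At (12, 4): MRS = 1/36.
That is, one extra unit of x is worth 1/36 units of y at the margin.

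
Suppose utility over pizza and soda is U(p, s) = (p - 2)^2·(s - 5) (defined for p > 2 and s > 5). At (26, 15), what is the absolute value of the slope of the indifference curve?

MRS = 5/6

MU_p = 2·(p−2)·(s−5), MU_s = (p−2)^2.
MRS = (2/1)·(s−5)/(p−2).
At (26, 15): MRS = 5/6.
So at (26, 15) the consumer would give up 5/6 units of s for one more unit of p.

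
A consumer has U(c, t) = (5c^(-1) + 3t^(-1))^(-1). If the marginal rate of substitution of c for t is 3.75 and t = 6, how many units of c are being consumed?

c = 4

For CES with ρ = -1, MRS = (5/3)·(t/c)^2.
Setting (5/3)·(6/c)^2 = 3.75 gives (6/c)^2 = 2.25, so 6/c = 1.5 and c = 4.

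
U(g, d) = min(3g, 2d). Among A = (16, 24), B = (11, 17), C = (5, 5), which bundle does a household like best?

Bundle A

Evaluate utility at each bundle:
U(A) = 48.
U(B) = 33.
U(C) = 10.
Highest utility is A, so A ≻ B ≻ C.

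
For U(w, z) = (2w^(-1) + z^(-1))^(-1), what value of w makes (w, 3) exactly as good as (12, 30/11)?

U depends on (w, z) only through S = 2w^(-1) + z^(-1), so equal utility means equal S. At (12, 30/11): S = 8/15.
With z = 3: 3^(-1) = 1/3, so 2w^(-1) = 8/15 − 1/3 = 0.2, i.e. w^(-1) = 0.1.
Hence w = 1/0.1 = 10.
Check: U(10, 3) = 1.875.

w = 10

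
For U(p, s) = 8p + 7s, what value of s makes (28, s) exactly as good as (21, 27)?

s = 19

U(21, 27) = 357.
Set U(28, s) = 357 and solve.
8·28 + 7s = 357 ⇒ 7s = 133 ⇒ s = 19.
Check: U(28, 19) = 357.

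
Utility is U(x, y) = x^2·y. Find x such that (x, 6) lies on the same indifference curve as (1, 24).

x = 2

U(1, 24) = 24.
Set U(x, 6) = 24 and solve.
With y = 6: x^2 = 24/6 = 4; taking the square root, x = 2.
Check: U(2, 6) = 24.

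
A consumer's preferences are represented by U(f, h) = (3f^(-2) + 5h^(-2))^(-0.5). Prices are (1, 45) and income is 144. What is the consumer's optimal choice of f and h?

For CES with ρ = -2, MRS = (3/5)·(h/f)^3.
Tangency: set MRS = p_f/p_h = 1/45.
So (h/f)^3 = 1/27; taking the cube root, h/f = 1/3, i.e. h = (1/3)·f.
Substitute into the budget 1·f + 45·h = 144: 16·f = 144, so f* = 9 and h* = (1/3)·9 = 3.

f* = 9, h* = 3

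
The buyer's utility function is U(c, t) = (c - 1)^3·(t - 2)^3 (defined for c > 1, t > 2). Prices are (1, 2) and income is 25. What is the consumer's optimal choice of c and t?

c* = 11, t* = 7

MU_c = 3·(c−1)^2·(t−2)^3, MU_t = 3·(c−1)^3·(t−2)^2.
MRS = (t−2)/(c−1).
Tangency: set MRS = p_c/p_t = 1/2 = 0.5.
So (t − 2)/(c − 1) = 0.5, i.e. (t − 2) = 0.5·(c − 1).
Rewrite the budget in excess-of-subsistence terms: 1·(c − 1) + 2·(t − 2) = 25 − 1·1 − 2·2 = 20.
Substituting, 2·(c − 1) = 20, so c − 1 = 10 and c* = 11.
Then t − 2 = 0.5·10 = 5, so t* = 7.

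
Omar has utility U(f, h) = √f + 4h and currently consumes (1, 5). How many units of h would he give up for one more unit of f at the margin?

MRS = 0.125

MU_f = 1/(2√f), MU_h = 4.
MRS = 1/(2√f) ÷ 4.
At (1, 5): MRS = 0.125.
So at (1, 5) the consumer would give up 0.125 units of h for one more unit of f.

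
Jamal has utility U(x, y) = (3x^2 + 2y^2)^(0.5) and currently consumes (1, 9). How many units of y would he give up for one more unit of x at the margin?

For CES with ρ = 2, MRS = (3/2)·(y/x)^(-1).
At (1, 9): MRS = 1/6.
That is, one extra unit of x is worth 1/6 units of y at the margin.

MRS = 1/6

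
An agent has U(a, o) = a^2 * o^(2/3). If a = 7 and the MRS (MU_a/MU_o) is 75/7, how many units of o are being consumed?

MU_a = 2·a·o^(2/3) and MU_o = 2/3·a^2·o^(-1/3).
MRS = MU_a/MU_o = (3)·o/a.
Substitute a = 7: MRS = o/(7/3). Setting o/(7/3) = 75/7 gives o = (75/7)·(7/3) = 25.

o = 25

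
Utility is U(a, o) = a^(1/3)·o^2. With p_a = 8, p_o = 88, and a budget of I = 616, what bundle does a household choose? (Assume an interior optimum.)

MU_a = 1/3·a^(-2/3)·o^2 and MU_o = 2·a^(1/3)·o.
MRS = MU_a/MU_o = (1/6)·o/a.
Tangency: set MRS = p_a/p_o = 8/88 = 1/11.
So (1/6)·o/a = 1/11, i.e. o = (6/11)·a.
Substitute into the budget 8·a + 88·o = 616: 56·a = 616, so a* = 11.
Then o* = (6/11)·11 = 6.

a* = 11, o* = 6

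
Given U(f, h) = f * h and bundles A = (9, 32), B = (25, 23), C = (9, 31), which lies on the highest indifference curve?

Evaluate utility at each bundle:
U(A) = 288.
U(B) = 575.
U(C) = 279.
Highest utility is B, so B ≻ A ≻ C.

Bundle B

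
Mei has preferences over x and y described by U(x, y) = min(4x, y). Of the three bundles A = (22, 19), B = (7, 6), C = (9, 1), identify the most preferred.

Bundle A

Evaluate utility at each bundle:
U(A) = 19.
U(B) = 6.
U(C) = 1.
Highest utility is A, so A ≻ B ≻ C.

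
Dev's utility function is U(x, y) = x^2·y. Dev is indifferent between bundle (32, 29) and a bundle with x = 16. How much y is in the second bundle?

U(32, 29) = 29696.
Set U(16, y) = 29696 and solve.
With x = 16: 16^2 = 256, so y = 29696/256 = 116.
Check: U(16, 116) = 29696.

y = 116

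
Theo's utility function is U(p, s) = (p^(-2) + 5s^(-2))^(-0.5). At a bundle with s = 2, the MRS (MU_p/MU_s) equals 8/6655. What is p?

p = 11

For CES with ρ = -2, MRS = (1/5)·(s/p)^3.
Setting (1/5)·(2/p)^3 = 8/6655 gives (2/p)^3 = 8/1331, so 2/p = 2/11 and p = 11.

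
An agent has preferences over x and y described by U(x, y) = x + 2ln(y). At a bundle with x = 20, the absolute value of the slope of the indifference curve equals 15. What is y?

y = 30

MU_x = 1, MU_y = 2/y.
MRS = 1 ÷ (2/y).
MRS depends only on y: 0.5·y = 15 ⇒ y = 15/0.5 = 30.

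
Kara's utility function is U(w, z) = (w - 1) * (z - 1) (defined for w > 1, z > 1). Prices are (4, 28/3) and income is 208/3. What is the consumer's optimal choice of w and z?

MU_w = (z−1), MU_z = (w−1).
MRS = (z−1)/(w−1).
Tangency: set MRS = p_w/p_z = 4/(28/3) = 3/7.
So (z − 1)/(w − 1) = 3/7, i.e. (z − 1) = (3/7)·(w − 1).
Rewrite the budget in excess-of-subsistence terms: 4·(w − 1) + (28/3)·(z − 1) = 208/3 − 4·1 − (28/3)·1 = 56.
Substituting, 8·(w − 1) = 56, so w − 1 = 7 and w* = 8.
Then z − 1 = (3/7)·7 = 3, so z* = 4.

w* = 8, z* = 4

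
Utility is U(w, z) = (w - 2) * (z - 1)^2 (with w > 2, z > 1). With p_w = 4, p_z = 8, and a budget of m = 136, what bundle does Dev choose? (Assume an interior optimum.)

MU_w = (z−1)^2, MU_z = 2·(w−2)·(z−1).
MRS = (1/2)·(z−1)/(w−2).
Tangency: set MRS = p_w/p_z = 4/8 = 0.5.
So (1/2)·(z − 1)/(w − 2) = 0.5, i.e. (z − 1) = (w − 2).
Rewrite the budget in excess-of-subsistence terms: 4·(w − 2) + 8·(z − 1) = 136 − 4·2 − 8·1 = 120.
Substituting, 12·(w − 2) = 120, so w − 2 = 10 and w* = 12.
Then z − 1 = 10, so z* = 11.

w* = 12, z* = 11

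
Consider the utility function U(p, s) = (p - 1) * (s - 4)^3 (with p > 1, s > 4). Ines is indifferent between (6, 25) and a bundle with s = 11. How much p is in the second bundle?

U(6, 25) = 46305.
Set U(p, 11) = 46305 and solve.
With s = 11: (11 − 4)^3 = 343, so (p − 1) = 46305/343 = 135.
So p = 1 + 135 = 136.
Check: U(136, 11) = 46305.

p = 136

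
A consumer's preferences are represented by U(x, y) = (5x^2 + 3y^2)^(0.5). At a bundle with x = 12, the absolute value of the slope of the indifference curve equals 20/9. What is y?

For CES with ρ = 2, MRS = (5/3)·(y/x)^(-1).
Setting (5/3)·(y/12)^(-1) = 20/9 gives (y/12)^(-1) = 4/3, so y/12 = 0.75 and y = 9.

y = 9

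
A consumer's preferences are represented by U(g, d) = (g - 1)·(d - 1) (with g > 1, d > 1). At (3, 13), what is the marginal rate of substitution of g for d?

MRS = 6

MU_g = (d−1), MU_d = (g−1).
MRS = (d−1)/(g−1).
At (3, 13): MRS = 6.
So at (3, 13) the consumer would give up 6 units of d for one more unit of g.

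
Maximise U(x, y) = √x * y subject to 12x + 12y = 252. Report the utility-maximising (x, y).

MU_x = 0.5·x^(-0.5)·y and MU_y = √x.
MRS = MU_x/MU_y = (0.5)·y/x.
Tangency: set MRS = p_x/p_y = 12/12 = 1.
So (0.5)·y/x = 1, i.e. y = 2·x.
Substitute into the budget 12·x + 12·y = 252: 36·x = 252, so x* = 7.
Then y* = 2·7 = 14.

x* = 7, y* = 14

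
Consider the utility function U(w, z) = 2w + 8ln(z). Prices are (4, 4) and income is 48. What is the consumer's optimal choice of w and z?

w* = 8, z* = 4

MU_w = 2, MU_z = 8/z.
MRS = 2 ÷ (8/z).
Tangency: set MRS = p_w/p_z = 4/4 = 1.
MRS depends only on z: 0.25·z = 1 ⇒ z* = 1/0.25 = 4.
From the budget, 4·w = 48 − 4·4 = 32, so w* = 8.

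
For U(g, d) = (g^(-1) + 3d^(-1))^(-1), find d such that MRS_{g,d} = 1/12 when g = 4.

d = 2

For CES with ρ = -1, MRS = (1/3)·(d/g)^2.
Setting (1/3)·(d/4)^2 = 1/12 gives (d/4)^2 = 0.25, so d/4 = 0.5 and d = 2.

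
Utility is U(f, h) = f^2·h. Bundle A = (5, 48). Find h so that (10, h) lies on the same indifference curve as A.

U(5, 48) = 1200.
Set U(10, h) = 1200 and solve.
With f = 10: 10^2 = 100, so h = 1200/100 = 12.
Check: U(10, 12) = 1200.

h = 12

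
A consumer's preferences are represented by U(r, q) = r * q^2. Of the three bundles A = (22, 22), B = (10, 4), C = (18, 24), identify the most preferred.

Evaluate utility at each bundle:
U(A) = 10648.
U(B) = 160.
U(C) = 10368.
Highest utility is A, so A ≻ C ≻ B.

Bundle A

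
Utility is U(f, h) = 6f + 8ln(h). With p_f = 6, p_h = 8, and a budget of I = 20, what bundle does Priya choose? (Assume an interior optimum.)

MU_f = 6, MU_h = 8/h.
MRS = 6 ÷ (8/h).
Tangency: set MRS = p_f/p_h = 6/8 = 0.75.
MRS depends only on h: 0.75·h = 0.75 ⇒ h* = 0.75/0.75 = 1.
From the budget, 6·f = 20 − 8·1 = 12, so f* = 2.

f* = 2, h* = 1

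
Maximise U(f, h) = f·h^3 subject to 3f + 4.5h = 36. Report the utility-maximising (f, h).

f* = 3, h* = 6

MU_f = h^3 and MU_h = 3·f·h^2.
MRS = MU_f/MU_h = (1/3)·h/f.
Tangency: set MRS = p_f/p_h = 3/4.5 = 2/3.
So (1/3)·h/f = 2/3, i.e. h = 2·f.
Substitute into the budget 3·f + 4.5·h = 36: 12·f = 36, so f* = 3.
Then h* = 2·3 = 6.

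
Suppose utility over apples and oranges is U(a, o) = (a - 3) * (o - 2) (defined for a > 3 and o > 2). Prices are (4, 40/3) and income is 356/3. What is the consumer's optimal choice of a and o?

MU_a = (o−2), MU_o = (a−3).
MRS = (o−2)/(a−3).
Tangency: set MRS = p_a/p_o = 4/(40/3) = 0.3.
So (o − 2)/(a − 3) = 0.3, i.e. (o − 2) = 0.3·(a − 3).
Rewrite the budget in excess-of-subsistence terms: 4·(a − 3) + (40/3)·(o − 2) = 356/3 − 4·3 − (40/3)·2 = 80.
Substituting, 8·(a − 3) = 80, so a − 3 = 10 and a* = 13.
Then o − 2 = 0.3·10 = 3, so o* = 5.

a* = 13, o* = 5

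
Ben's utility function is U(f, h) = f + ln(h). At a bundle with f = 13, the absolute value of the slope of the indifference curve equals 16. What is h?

MU_f = 1, MU_h = 1/h.
MRS = 1 ÷ (1/h).
MRS depends only on h: h = 16 ⇒ h = 16.

h = 16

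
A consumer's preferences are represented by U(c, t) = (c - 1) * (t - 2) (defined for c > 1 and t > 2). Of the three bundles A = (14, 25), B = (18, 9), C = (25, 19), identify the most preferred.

Evaluate utility at each bundle:
U(A) = 299.
U(B) = 119.
U(C) = 408.
Highest utility is C, so C ≻ A ≻ B.

Bundle C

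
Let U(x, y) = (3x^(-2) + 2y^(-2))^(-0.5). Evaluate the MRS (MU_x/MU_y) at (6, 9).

MRS = 81/16

For CES with ρ = -2, MRS = (3/2)·(y/x)^3.
At (6, 9): MRS = 81/16.
That is, one extra unit of x is worth 81/16 units of y at the margin.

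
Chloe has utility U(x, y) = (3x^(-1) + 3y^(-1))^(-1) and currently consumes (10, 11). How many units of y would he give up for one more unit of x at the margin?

For CES with ρ = -1, MRS = (y/x)^2.
At (10, 11): MRS = 121/100.
That is, one extra unit of x is worth 121/100 units of y at the margin.

MRS = 121/100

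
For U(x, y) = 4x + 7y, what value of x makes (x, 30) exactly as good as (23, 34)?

U(23, 34) = 330.
Set U(x, 30) = 330 and solve.
4x + 7·30 = 330 ⇒ 4x = 120 ⇒ x = 30.
Check: U(30, 30) = 330.

x = 30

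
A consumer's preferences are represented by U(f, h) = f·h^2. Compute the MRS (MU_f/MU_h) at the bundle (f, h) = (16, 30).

MU_f = h^2 and MU_h = 2·f·h.
MRS = MU_f/MU_h = (1/2)·h/f.
At (16, 30): MRS = 15/16.
That is, one extra unit of f is worth 15/16 units of h at the margin.

MRS = 15/16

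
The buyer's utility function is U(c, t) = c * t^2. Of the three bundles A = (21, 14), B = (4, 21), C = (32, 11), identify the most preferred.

Bundle A

Evaluate utility at each bundle:
U(A) = 4116.
U(B) = 1764.
U(C) = 3872.
Highest utility is A, so A ≻ C ≻ B.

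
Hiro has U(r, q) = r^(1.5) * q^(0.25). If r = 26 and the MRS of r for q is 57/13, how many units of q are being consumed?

MU_r = 1.5·√r·q^(0.25) and MU_q = 0.25·r^(1.5)·q^(-0.75).
MRS = MU_r/MU_q = (6)·q/r.
Substitute r = 26: MRS = q/(13/3). Setting q/(13/3) = 57/13 gives q = (57/13)·(13/3) = 19.

q = 19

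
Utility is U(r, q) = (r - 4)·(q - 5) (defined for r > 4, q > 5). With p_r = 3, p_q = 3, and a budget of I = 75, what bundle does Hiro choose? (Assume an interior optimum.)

r* = 12, q* = 13

MU_r = (q−5), MU_q = (r−4).
MRS = (q−5)/(r−4).
Tangency: set MRS = p_r/p_q = 3/3 = 1.
So (q − 5)/(r − 4) = 1, i.e. (q − 5) = (r − 4).
Rewrite the budget in excess-of-subsistence terms: 3·(r − 4) + 3·(q − 5) = 75 − 3·4 − 3·5 = 48.
Substituting, 6·(r − 4) = 48, so r − 4 = 8 and r* = 12.
Then q − 5 = 8, so q* = 13.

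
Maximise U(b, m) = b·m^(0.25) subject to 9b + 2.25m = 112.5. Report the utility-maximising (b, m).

b* = 10, m* = 10

MU_b = m^(0.25) and MU_m = 0.25·b·m^(-0.75).
MRS = MU_b/MU_m = (4)·m/b.
Tangency: set MRS = p_b/p_m = 9/2.25 = 4.
So (4)·m/b = 4, i.e. m = b.
Substitute into the budget 9·b + 2.25·m = 112.5: 11.25·b = 112.5, so b* = 10.
Then m* = 10.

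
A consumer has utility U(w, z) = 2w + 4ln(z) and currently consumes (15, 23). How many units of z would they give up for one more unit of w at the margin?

MU_w = 2, MU_z = 4/z.
MRS = 2 ÷ (4/z).
At (15, 23): MRS = 11.5.
So at (15, 23) the consumer would give up 11.5 units of z for one more unit of w.

MRS = 11.5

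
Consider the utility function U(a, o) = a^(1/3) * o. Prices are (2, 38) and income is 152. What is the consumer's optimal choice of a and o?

MU_a = 1/3·a^(-2/3)·o and MU_o = a^(1/3).
MRS = MU_a/MU_o = (1/3)·o/a.
Tangency: set MRS = p_a/p_o = 2/38 = 1/19.
So (1/3)·o/a = 1/19, i.e. o = (3/19)·a.
Substitute into the budget 2·a + 38·o = 152: 8·a = 152, so a* = 19.
Then o* = (3/19)·19 = 3.

a* = 19, o* = 3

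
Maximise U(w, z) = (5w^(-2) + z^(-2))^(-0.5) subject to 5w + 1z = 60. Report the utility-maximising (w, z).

w* = 10, z* = 10

For CES with ρ = -2, MRS = (5/1)·(z/w)^3.
Tangency: set MRS = p_w/p_z = 5/1 = 5.
So (z/w)^3 = 1; taking the cube root, z/w = 1, i.e. z = w.
Substitute into the budget 5·w + 1·z = 60: 6·w = 60, so w* = 10 and z* = 10.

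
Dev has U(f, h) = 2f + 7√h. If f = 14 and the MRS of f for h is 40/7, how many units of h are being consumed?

MU_f = 2, MU_h = 7/(2√h).
MRS = 2 ÷ (7/(2√h)).
MRS depends only on h: (4/7)·√h = 40/7 ⇒ √h = (40/7)/(4/7) = 10 ⇒ h = 100.

h = 100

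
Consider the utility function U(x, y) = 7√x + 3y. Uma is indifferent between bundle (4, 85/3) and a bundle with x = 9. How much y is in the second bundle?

U(4, 85/3) = 99.
Set U(9, y) = 99 and solve.
With x = 9: √9 = 3, so 3y = 99 − 7·3 = 78 and y = 26.
Check: U(9, 26) = 99.

y = 26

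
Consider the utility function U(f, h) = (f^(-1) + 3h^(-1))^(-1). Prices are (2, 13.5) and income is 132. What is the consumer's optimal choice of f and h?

f* = 12, h* = 8

For CES with ρ = -1, MRS = (1/3)·(h/f)^2.
Tangency: set MRS = p_f/p_h = 2/13.5 = 4/27.
So (h/f)^2 = 4/9; taking the square root, h/f = 2/3, i.e. h = (2/3)·f.
Substitute into the budget 2·f + 13.5·h = 132: 11·f = 132, so f* = 12 and h* = (2/3)·12 = 8.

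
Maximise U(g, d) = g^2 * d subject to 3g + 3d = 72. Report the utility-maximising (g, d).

MU_g = 2·g·d and MU_d = g^2.
MRS = MU_g/MU_d = (2/1)·d/g.
Tangency: set MRS = p_g/p_d = 3/3 = 1.
So (2/1)·d/g = 1, i.e. d = 0.5·g.
Substitute into the budget 3·g + 3·d = 72: 4.5·g = 72, so g* = 16.
Then d* = 0.5·16 = 8.

g* = 16, d* = 8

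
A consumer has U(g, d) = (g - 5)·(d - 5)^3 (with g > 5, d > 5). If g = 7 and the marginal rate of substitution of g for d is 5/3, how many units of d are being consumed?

d = 15

MU_g = (d−5)^3, MU_d = 3·(g−5)·(d−5)^2.
MRS = (1/3)·(d−5)/(g−5).
Substitute g = 7: MRS = (d − 5)/6. Setting this equal to 5/3 gives d − 5 = (5/3)·6 = 10, so d = 15.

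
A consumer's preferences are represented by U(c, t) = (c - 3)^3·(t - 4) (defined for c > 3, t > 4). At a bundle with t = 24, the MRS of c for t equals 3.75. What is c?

c = 19

MU_c = 3·(c−3)^2·(t−4), MU_t = (c−3)^3.
MRS = (3/1)·(t−4)/(c−3).
Substitute t = 24: MRS = 60/(c − 3). Setting this equal to 3.75 gives c − 3 = 60/3.75 = 16, so c = 19.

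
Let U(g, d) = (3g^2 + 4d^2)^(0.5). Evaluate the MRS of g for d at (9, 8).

MRS = 27/32

For CES with ρ = 2, MRS = (3/4)·(d/g)^(-1).
At (9, 8): MRS = 27/32.
The indifference curve has slope −27/32 at this bundle.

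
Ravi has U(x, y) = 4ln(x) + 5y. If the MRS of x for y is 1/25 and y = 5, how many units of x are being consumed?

MU_x = 4/x, MU_y = 5.
MRS = 4/x ÷ 5.
MRS depends only on x: 0.8/x = 1/25 ⇒ x = 0.8/(1/25) = 20.

x = 20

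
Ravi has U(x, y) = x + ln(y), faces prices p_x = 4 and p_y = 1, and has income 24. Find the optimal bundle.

x* = 5, y* = 4

MU_x = 1, MU_y = 1/y.
MRS = 1 ÷ (1/y).
Tangency: set MRS = p_x/p_y = 4/1 = 4.
MRS depends only on y: y = 4 ⇒ y* = 4.
From the budget, 4·x = 24 − 1·4 = 20, so x* = 5.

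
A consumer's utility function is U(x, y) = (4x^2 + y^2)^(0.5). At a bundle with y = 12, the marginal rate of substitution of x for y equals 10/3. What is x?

For CES with ρ = 2, MRS = (4/1)·(y/x)^(-1).
Setting (4/1)·(12/x)^(-1) = 10/3 gives (12/x)^(-1) = 5/6, so 12/x = 1.2 and x = 10.

x = 10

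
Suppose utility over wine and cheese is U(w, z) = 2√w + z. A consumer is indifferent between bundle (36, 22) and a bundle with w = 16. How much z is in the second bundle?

z = 26

U(36, 22) = 34.
Set U(16, z) = 34 and solve.
With w = 16: √16 = 4, so z = 34 − 2·4 = 26.
Check: U(16, 26) = 34.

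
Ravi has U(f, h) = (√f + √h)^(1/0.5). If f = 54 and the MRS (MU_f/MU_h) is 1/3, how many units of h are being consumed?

For CES with ρ = 0.5, MRS = √(h/f).
Setting √(h/54) = 1/3 gives h/54 = 1/9 and h = 6.

h = 6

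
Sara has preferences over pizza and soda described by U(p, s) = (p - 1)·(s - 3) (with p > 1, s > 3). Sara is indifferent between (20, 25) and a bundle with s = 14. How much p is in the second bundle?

U(20, 25) = 418.
Set U(p, 14) = 418 and solve.
With s = 14: (14 − 3) = 11, so (p − 1) = 418/11 = 38.
So p = 1 + 38 = 39.
Check: U(39, 14) = 418.

p = 39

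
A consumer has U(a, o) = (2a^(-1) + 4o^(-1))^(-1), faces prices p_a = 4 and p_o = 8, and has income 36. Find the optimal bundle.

For CES with ρ = -1, MRS = (2/4)·(o/a)^2.
Tangency: set MRS = p_a/p_o = 4/8 = 0.5.
So (o/a)^2 = 1; taking the square root, o/a = 1, i.e. o = a.
Substitute into the budget 4·a + 8·o = 36: 12·a = 36, so a* = 3 and o* = 3.

a* = 3, o* = 3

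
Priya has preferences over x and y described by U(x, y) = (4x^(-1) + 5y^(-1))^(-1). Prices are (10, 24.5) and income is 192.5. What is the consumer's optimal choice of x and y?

x* = 7, y* = 5

For CES with ρ = -1, MRS = (4/5)·(y/x)^2.
Tangency: set MRS = p_x/p_y = 10/24.5 = 20/49.
So (y/x)^2 = 25/49; taking the square root, y/x = 5/7, i.e. y = (5/7)·x.
Substitute into the budget 10·x + 24.5·y = 192.5: 27.5·x = 192.5, so x* = 7 and y* = (5/7)·7 = 5.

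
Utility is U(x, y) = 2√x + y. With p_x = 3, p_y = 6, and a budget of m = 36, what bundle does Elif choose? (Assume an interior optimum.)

x* = 4, y* = 4

MU_x = 2/(2√x), MU_y = 1.
MRS = 2/(2√x) ÷ 1.
Tangency: set MRS = p_x/p_y = 3/6 = 0.5.
MRS depends only on x: 1/√x = 0.5 ⇒ √x = 1/0.5 = 2 ⇒ x* = 4.
From the budget, 6·y = 36 − 3·4 = 24, so y* = 4.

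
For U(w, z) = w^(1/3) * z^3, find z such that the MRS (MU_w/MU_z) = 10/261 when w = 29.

z = 10

MU_w = 1/3·w^(-2/3)·z^3 and MU_z = 3·w^(1/3)·z^2.
MRS = MU_w/MU_z = (1/9)·z/w.
Substitute w = 29: MRS = z/261. Setting z/261 = 10/261 gives z = (10/261)·261 = 10.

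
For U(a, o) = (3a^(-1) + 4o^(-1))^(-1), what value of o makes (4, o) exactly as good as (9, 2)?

o = 48/19

U depends on (a, o) only through S = 3a^(-1) + 4o^(-1), so equal utility means equal S. At (9, 2): S = 7/3.
With a = 4: 3·4^(-1) = 0.75, so 4o^(-1) = 7/3 − 0.75 = 19/12, i.e. o^(-1) = 19/48.
Hence o = 1/(19/48) = 48/19.
Check: U(4, 48/19) = 0.4286.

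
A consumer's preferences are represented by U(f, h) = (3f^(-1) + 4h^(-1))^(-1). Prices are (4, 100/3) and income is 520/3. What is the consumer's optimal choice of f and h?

f* = 10, h* = 4

For CES with ρ = -1, MRS = (3/4)·(h/f)^2.
Tangency: set MRS = p_f/p_h = 4/(100/3) = 3/25.
So (h/f)^2 = 4/25; taking the square root, h/f = 0.4, i.e. h = 0.4·f.
Substitute into the budget 4·f + (100/3)·h = 520/3: (52/3)·f = 520/3, so f* = 10 and h* = 0.4·10 = 4.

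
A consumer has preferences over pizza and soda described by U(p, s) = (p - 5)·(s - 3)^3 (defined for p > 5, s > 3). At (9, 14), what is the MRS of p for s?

MRS = 11/12

MU_p = (s−3)^3, MU_s = 3·(p−5)·(s−3)^2.
MRS = (1/3)·(s−3)/(p−5).
At (9, 14): MRS = 11/12.
The indifference curve has slope −11/12 at this bundle.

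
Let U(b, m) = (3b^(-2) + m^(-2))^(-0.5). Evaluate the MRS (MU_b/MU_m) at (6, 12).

For CES with ρ = -2, MRS = (3/1)·(m/b)^3.
At (6, 12): MRS = 24.
That is, one extra unit of b is worth 24 units of m at the margin.

MRS = 24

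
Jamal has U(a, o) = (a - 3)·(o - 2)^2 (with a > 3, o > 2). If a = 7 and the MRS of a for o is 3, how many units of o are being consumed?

o = 26

MU_a = (o−2)^2, MU_o = 2·(a−3)·(o−2).
MRS = (1/2)·(o−2)/(a−3).
Substitute a = 7: MRS = (o − 2)/8. Setting this equal to 3 gives o − 2 = 3·8 = 24, so o = 26.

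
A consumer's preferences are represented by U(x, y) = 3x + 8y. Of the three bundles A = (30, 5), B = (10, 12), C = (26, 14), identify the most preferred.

Evaluate utility at each bundle:
U(A) = 130.
U(B) = 126.
U(C) = 190.
Highest utility is C, so C ≻ A ≻ B.

Bundle C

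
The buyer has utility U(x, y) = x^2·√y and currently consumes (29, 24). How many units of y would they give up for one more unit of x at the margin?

MRS = 96/29

MU_x = 2·x·√y and MU_y = 0.5·x^2·y^(-0.5).
MRS = MU_x/MU_y = (4)·y/x.
At (29, 24): MRS = 96/29.
So at (29, 24) the consumer would give up 96/29 units of y for one more unit of x.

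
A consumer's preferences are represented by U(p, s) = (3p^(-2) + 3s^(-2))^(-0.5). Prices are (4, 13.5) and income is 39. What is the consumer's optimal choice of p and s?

For CES with ρ = -2, MRS = (s/p)^3.
Tangency: set MRS = p_p/p_s = 4/13.5 = 8/27.
So (s/p)^3 = 8/27; taking the cube root, s/p = 2/3, i.e. s = (2/3)·p.
Substitute into the budget 4·p + 13.5·s = 39: 13·p = 39, so p* = 3 and s* = (2/3)·3 = 2.

p* = 3, s* = 2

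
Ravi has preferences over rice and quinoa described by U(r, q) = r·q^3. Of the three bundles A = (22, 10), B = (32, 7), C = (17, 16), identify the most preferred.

Bundle C

Evaluate utility at each bundle:
U(A) = 22000.
U(B) = 10976.
U(C) = 69632.
Highest utility is C, so C ≻ A ≻ B.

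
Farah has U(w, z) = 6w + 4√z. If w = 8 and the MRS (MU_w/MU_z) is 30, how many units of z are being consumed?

z = 100

MU_w = 6, MU_z = 4/(2√z).
MRS = 6 ÷ (4/(2√z)).
MRS depends only on z: 3·√z = 30 ⇒ √z = 30/3 = 10 ⇒ z = 100.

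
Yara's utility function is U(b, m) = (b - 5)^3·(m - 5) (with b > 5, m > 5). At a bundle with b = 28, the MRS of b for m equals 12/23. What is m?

m = 9

MU_b = 3·(b−5)^2·(m−5), MU_m = (b−5)^3.
MRS = (3/1)·(m−5)/(b−5).
Substitute b = 28: MRS = (m − 5)/(23/3). Setting this equal to 12/23 gives m − 5 = (12/23)·(23/3) = 4, so m = 9.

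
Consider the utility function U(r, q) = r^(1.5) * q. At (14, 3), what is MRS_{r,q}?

MRS = 9/28

MU_r = 1.5·√r·q and MU_q = r^(1.5).
MRS = MU_r/MU_q = (1.5)·q/r.
At (14, 3): MRS = 9/28.
So at (14, 3) the consumer would give up 9/28 units of q for one more unit of r.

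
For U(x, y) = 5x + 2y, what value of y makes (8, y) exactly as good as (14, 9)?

U(14, 9) = 88.
Set U(8, y) = 88 and solve.
5·8 + 2y = 88 ⇒ 2y = 48 ⇒ y = 24.
Check: U(8, 24) = 88.

y = 24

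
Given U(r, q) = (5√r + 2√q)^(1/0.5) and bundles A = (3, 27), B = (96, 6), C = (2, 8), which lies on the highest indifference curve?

Evaluate utility at each bundle:
U(A) = 363.000.
U(B) = 2904.000.
U(C) = 162.000.
Highest utility is B, so B ≻ A ≻ C.

Bundle B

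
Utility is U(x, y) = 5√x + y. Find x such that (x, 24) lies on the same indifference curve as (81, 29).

x = 100

U(81, 29) = 74.
Set U(x, 24) = 74 and solve.
With y = 24: 5√x = 74 − 24 = 50, so √x = 10 and x = 100.
Check: U(100, 24) = 74.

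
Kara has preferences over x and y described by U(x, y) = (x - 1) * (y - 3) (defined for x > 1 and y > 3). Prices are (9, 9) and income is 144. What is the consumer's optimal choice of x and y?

MU_x = (y−3), MU_y = (x−1).
MRS = (y−3)/(x−1).
Tangency: set MRS = p_x/p_y = 9/9 = 1.
So (y − 3)/(x − 1) = 1, i.e. (y − 3) = (x − 1).
Rewrite the budget in excess-of-subsistence terms: 9·(x − 1) + 9·(y − 3) = 144 − 9·1 − 9·3 = 108.
Substituting, 18·(x − 1) = 108, so x − 1 = 6 and x* = 7.
Then y − 3 = 6, so y* = 9.

x* = 7, y* = 9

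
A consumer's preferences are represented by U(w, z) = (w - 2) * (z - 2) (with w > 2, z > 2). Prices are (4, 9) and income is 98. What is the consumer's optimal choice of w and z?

MU_w = (z−2), MU_z = (w−2).
MRS = (z−2)/(w−2).
Tangency: set MRS = p_w/p_z = 4/9.
So (z − 2)/(w − 2) = 4/9, i.e. (z − 2) = (4/9)·(w − 2).
Rewrite the budget in excess-of-subsistence terms: 4·(w − 2) + 9·(z − 2) = 98 − 4·2 − 9·2 = 72.
Substituting, 8·(w − 2) = 72, so w − 2 = 9 and w* = 11.
Then z − 2 = (4/9)·9 = 4, so z* = 6.

w* = 11, z* = 6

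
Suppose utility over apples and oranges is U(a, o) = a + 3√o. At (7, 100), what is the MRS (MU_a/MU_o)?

MRS = 20/3

MU_a = 1, MU_o = 3/(2√o).
MRS = 1 ÷ (3/(2√o)).
At (7, 100): MRS = 20/3.
That is, one extra unit of a is worth 20/3 units of o at the margin.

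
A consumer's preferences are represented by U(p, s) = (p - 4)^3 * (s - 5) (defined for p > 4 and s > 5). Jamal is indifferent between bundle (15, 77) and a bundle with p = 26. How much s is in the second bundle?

U(15, 77) = 95832.
Set U(26, s) = 95832 and solve.
With p = 26: (26 − 4)^3 = 10648, so (s − 5) = 95832/10648 = 9.
So s = 5 + 9 = 14.
Check: U(26, 14) = 95832.

s = 14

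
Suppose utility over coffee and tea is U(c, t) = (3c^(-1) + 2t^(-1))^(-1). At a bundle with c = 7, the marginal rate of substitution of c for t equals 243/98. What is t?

For CES with ρ = -1, MRS = (3/2)·(t/c)^2.
Setting (3/2)·(t/7)^2 = 243/98 gives (t/7)^2 = 81/49, so t/7 = 9/7 and t = 9.

t = 9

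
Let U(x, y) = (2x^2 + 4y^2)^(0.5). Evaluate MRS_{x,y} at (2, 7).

For CES with ρ = 2, MRS = (2/4)·(y/x)^(-1).
At (2, 7): MRS = 1/7.
So at (2, 7) the consumer would give up 1/7 units of y for one more unit of x.

MRS = 1/7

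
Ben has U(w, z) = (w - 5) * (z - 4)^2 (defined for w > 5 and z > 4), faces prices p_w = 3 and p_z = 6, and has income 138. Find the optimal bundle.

w* = 16, z* = 15

MU_w = (z−4)^2, MU_z = 2·(w−5)·(z−4).
MRS = (1/2)·(z−4)/(w−5).
Tangency: set MRS = p_w/p_z = 3/6 = 0.5.
So (1/2)·(z − 4)/(w − 5) = 0.5, i.e. (z − 4) = (w − 5).
Rewrite the budget in excess-of-subsistence terms: 3·(w − 5) + 6·(z − 4) = 138 − 3·5 − 6·4 = 99.
Substituting, 9·(w − 5) = 99, so w − 5 = 11 and w* = 16.
Then z − 4 = 11, so z* = 15.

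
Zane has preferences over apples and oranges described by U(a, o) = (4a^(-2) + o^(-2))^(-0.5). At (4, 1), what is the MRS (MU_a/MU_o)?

For CES with ρ = -2, MRS = (4/1)·(o/a)^3.
At (4, 1): MRS = 1/16.
That is, one extra unit of a is worth 1/16 units of o at the margin.

MRS = 1/16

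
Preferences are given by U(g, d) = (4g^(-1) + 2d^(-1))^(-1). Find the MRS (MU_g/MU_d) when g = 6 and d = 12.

For CES with ρ = -1, MRS = (4/2)·(d/g)^2.
At (6, 12): MRS = 8.
So at (6, 12) the consumer would give up 8 units of d for one more unit of g.

MRS = 8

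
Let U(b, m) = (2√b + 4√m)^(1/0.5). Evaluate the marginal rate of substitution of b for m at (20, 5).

MRS = 0.25

For CES with ρ = 0.5, MRS = (2/4)·√(m/b).
At (20, 5): MRS = 0.25.
So at (20, 5) the consumer would give up 0.25 units of m for one more unit of b.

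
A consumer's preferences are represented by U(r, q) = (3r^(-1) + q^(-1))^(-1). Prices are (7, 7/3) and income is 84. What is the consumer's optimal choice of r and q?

For CES with ρ = -1, MRS = (3/1)·(q/r)^2.
Tangency: set MRS = p_r/p_q = 7/(7/3) = 3.
So (q/r)^2 = 1; taking the square root, q/r = 1, i.e. q = r.
Substitute into the budget 7·r + (7/3)·q = 84: (28/3)·r = 84, so r* = 9 and q* = 9.

r* = 9, q* = 9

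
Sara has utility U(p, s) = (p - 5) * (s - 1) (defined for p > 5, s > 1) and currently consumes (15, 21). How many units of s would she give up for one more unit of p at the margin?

MRS = 2

MU_p = (s−1), MU_s = (p−5).
MRS = (s−1)/(p−5).
At (15, 21): MRS = 2.
So at (15, 21) the consumer would give up 2 units of s for one more unit of p.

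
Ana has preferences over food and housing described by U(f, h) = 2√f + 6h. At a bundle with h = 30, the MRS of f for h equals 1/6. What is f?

f = 1

MU_f = 2/(2√f), MU_h = 6.
MRS = 2/(2√f) ÷ 6.
MRS depends only on f: (1/6)/√f = 1/6 ⇒ √f = (1/6)/(1/6) = 1 ⇒ f = 1.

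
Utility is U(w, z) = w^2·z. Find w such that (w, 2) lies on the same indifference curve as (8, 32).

w = 32

U(8, 32) = 2048.
Set U(w, 2) = 2048 and solve.
With z = 2: w^2 = 2048/2 = 1024; taking the square root, w = 32.
Check: U(32, 2) = 2048.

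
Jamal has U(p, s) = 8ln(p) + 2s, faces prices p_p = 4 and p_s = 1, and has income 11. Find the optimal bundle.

p* = 1, s* = 7

MU_p = 8/p, MU_s = 2.
MRS = 8/p ÷ 2.
Tangency: set MRS = p_p/p_s = 4/1 = 4.
MRS depends only on p: 4/p = 4 ⇒ p* = 4/4 = 1.
From the budget, 1·s = 11 − 4·1 = 7, so s* = 7.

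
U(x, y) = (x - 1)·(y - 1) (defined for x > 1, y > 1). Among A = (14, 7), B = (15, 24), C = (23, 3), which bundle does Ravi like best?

Evaluate utility at each bundle:
U(A) = 78.
U(B) = 322.
U(C) = 44.
Highest utility is B, so B ≻ A ≻ C.

Bundle B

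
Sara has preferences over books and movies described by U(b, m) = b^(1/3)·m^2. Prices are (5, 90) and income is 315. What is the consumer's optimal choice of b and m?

MU_b = 1/3·b^(-2/3)·m^2 and MU_m = 2·b^(1/3)·m.
MRS = MU_b/MU_m = (1/6)·m/b.
Tangency: set MRS = p_b/p_m = 5/90 = 1/18.
So (1/6)·m/b = 1/18, i.e. m = (1/3)·b.
Substitute into the budget 5·b + 90·m = 315: 35·b = 315, so b* = 9.
Then m* = (1/3)·9 = 3.

b* = 9, m* = 3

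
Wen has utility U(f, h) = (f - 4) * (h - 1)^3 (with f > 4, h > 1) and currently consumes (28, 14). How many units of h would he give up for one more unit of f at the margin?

MU_f = (h−1)^3, MU_h = 3·(f−4)·(h−1)^2.
MRS = (1/3)·(h−1)/(f−4).
At (28, 14): MRS = 13/72.
The indifference curve has slope −13/72 at this bundle.

MRS = 13/72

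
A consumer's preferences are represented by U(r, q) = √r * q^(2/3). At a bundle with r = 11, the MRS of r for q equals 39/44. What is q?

q = 13

MU_r = 0.5·r^(-0.5)·q^(2/3) and MU_q = 2/3·√r·q^(-1/3).
MRS = MU_r/MU_q = (0.75)·q/r.
Substitute r = 11: MRS = q/(44/3). Setting q/(44/3) = 39/44 gives q = (39/44)·(44/3) = 13.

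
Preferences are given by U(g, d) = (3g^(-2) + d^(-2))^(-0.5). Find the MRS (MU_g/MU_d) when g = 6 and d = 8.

MRS = 64/9

For CES with ρ = -2, MRS = (3/1)·(d/g)^3.
At (6, 8): MRS = 64/9.
The indifference curve has slope −64/9 at this bundle.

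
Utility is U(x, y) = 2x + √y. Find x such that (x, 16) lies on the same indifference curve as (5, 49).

x = 6.5

U(5, 49) = 17.
Set U(x, 16) = 17 and solve.
With y = 16: √16 = 4, so 2x = 17 − 4 = 13 and x = 6.5.
Check: U(6.5, 16) = 17.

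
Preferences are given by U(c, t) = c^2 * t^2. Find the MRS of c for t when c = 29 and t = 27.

MRS = 27/29

MU_c = 2·c·t^2 and MU_t = 2·c^2·t.
MRS = MU_c/MU_t = t/c.
At (29, 27): MRS = 27/29.
The indifference curve has slope −27/29 at this bundle.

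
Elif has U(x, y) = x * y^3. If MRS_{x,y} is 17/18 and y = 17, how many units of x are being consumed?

x = 6

MU_x = y^3 and MU_y = 3·x·y^2.
MRS = MU_x/MU_y = (1/3)·y/x.
Substitute y = 17: MRS = (17/3)/x. Setting (17/3)/x = 17/18 gives x = (17/3)/(17/18) = 6.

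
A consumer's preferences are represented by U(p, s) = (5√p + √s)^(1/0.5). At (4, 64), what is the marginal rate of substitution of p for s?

MRS = 20

For CES with ρ = 0.5, MRS = (5/1)·√(s/p).
At (4, 64): MRS = 20.
The indifference curve has slope −20 at this bundle.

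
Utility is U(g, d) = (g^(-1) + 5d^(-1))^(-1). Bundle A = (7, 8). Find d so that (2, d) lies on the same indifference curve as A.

U depends on (g, d) only through S = g^(-1) + 5d^(-1), so equal utility means equal S. At (7, 8): S = 43/56.
With g = 2: 2^(-1) = 0.5, so 5d^(-1) = 43/56 − 0.5 = 15/56, i.e. d^(-1) = 3/56.
Hence d = 1/(3/56) = 56/3.
Check: U(2, 56/3) = 1.3023.

d = 56/3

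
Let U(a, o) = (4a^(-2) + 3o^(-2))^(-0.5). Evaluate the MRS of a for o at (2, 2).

For CES with ρ = -2, MRS = (4/3)·(o/a)^3.
At (2, 2): MRS = 4/3.
So at (2, 2) the consumer would give up 4/3 units of o for one more unit of a.

MRS = 4/3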